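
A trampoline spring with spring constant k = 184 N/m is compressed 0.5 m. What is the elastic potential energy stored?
PE = ½kx² = ½(184)(0.5)² = 23.0 J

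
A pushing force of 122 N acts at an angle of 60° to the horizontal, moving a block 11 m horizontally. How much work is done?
W = F·d·cosθ = (122)(11)cos(60°) = 671.0 J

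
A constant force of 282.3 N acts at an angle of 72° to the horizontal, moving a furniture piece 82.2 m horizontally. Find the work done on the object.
W = F·d·cosθ = (282.3)(82.2)cos(72°) = 7171 J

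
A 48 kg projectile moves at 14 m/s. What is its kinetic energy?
KE = ½mv² = ½(48)(14)² = 4704.0 J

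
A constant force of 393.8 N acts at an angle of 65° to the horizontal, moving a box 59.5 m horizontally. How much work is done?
W = F·d·cosθ = (393.8)(59.5)cos(65°) = 9902 J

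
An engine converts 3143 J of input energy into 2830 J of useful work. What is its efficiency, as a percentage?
η = W_out/W_in = 2830/3143 = 90.04%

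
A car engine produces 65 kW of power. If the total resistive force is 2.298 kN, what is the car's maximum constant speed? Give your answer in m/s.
Convert to SI: F = 2298.0 N
P = Fv ⇒ v = P/F = 65000 W/2298.0 N = 28.29 m/s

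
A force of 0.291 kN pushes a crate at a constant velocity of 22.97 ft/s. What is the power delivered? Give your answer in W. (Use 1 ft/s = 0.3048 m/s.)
Convert to SI: F = 291.0 N, v = 7.00126 m/s
P = Fv = (291.0)(7.00126) = 2037 W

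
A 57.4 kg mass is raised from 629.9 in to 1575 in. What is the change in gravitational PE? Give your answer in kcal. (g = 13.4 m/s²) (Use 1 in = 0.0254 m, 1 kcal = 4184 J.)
Convert to SI: m = 57.4 kg, Δh = 24.0055 m
ΔPE = mgΔh = (57.4)(13.4)(24.0055) = 18464.1 J = 4.413 kcal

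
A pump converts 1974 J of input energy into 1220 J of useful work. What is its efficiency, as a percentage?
η = W_out/W_in = 1220/1974 = 61.8%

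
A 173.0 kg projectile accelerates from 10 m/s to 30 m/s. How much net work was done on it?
W = ΔKE = ½m(v₂² − v₁²) = ½(173.0)(30² − 10²) = 69200.0 J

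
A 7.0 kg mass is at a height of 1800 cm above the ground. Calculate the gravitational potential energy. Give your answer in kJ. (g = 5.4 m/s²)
Convert to SI: m = 7.0 kg, h = 18.0 m
PE = mgh = (7.0)(5.4)(18.0) = 680.4 J = 0.6804 kJ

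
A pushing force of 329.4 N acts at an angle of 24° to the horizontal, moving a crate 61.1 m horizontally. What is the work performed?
W = F·d·cosθ = (329.4)(61.1)cos(24°) = 18390 J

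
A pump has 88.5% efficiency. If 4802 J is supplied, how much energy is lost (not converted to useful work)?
W_lost = W_in(1 − η) = 4802·(1 − 0.885) = 552.2 J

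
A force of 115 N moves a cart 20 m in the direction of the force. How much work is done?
W = F·d = (115)(20) = 2300 J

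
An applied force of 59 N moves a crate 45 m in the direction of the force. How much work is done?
W = F·d = (59)(45) = 2655 J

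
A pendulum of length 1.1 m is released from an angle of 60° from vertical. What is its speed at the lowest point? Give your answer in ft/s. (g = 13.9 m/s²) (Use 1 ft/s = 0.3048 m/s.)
h = L(1 − cosθ) = 1.1(1 − cos60°) = 0.55 m
v = √(2gh) = √(2·13.9·0.55) = 3.91024 m/s = 12.83 ft/s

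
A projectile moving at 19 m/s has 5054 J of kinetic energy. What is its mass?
m = 2·KE/v² = 2·5054/(19)² = 28.0 kg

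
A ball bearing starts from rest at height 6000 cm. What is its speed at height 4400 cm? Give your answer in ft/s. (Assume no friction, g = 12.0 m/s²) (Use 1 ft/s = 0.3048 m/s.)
Convert to SI: h₁−h₂ = 16.0 m
mgh₁ = mgh₂ + ½mv² ⇒ v = √(2g(h₁−h₂)) = √(2·12.0·16.0) = 19.5959 m/s = 64.29 ft/s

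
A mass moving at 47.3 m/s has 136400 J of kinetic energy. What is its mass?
m = 2·KE/v² = 2·136400/(47.3)² = 121.9 kg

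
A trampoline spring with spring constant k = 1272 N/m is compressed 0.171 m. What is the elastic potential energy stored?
PE = ½kx² = ½(1272)(0.171)² = 18.6 J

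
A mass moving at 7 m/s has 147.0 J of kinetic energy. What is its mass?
m = 2·KE/v² = 2·147.0/(7)² = 6.0 kg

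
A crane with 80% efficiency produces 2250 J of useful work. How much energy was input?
W_in = W_out/η = 2250/0.8 = 2813 J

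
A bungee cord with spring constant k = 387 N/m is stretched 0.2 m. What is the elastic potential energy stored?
PE = ½kx² = ½(387)(0.2)² = 7.74 J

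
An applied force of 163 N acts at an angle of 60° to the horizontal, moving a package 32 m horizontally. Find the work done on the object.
W = F·d·cosθ = (163)(32)cos(60°) = 2608 J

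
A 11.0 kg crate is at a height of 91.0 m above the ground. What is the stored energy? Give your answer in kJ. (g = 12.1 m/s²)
PE = mgh = (11.0)(12.1)(91.0) = 12112.1 J = 12.11 kJ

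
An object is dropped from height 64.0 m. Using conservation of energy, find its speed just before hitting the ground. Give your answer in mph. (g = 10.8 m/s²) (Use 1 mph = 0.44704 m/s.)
mgh = ½mv² ⇒ v = √(2gh) = √(2·10.8·64.0) = 37.1806 m/s = 83.17 mph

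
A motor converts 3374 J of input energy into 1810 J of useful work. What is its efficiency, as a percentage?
η = W_out/W_in = 1810/3374 = 53.65%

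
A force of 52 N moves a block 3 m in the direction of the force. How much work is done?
W = F·d = (52)(3) = 156.0 J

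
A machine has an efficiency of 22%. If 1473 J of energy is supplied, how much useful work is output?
W_out = η·W_in = 0.22·1473 = 324.06 J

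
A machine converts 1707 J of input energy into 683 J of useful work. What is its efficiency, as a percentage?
η = W_out/W_in = 683/1707 = 40.01%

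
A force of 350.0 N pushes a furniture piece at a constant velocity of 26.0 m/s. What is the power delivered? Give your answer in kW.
P = Fv = (350.0)(26.0) = 9100.0 W = 9.1 kW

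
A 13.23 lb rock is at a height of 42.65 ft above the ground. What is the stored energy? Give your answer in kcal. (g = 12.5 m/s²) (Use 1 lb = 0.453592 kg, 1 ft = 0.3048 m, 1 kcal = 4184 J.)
Convert to SI: m = 6.00102 kg, h = 12.9997 m
PE = mgh = (6.00102)(12.5)(12.9997) = 975.145 J = 0.2331 kcal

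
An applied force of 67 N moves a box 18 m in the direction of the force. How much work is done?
W = F·d = (67)(18) = 1206 J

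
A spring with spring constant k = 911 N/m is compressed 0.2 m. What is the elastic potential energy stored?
PE = ½kx² = ½(911)(0.2)² = 18.22 J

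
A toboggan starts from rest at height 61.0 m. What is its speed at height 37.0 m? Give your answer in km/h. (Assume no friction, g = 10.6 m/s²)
mgh₁ = mgh₂ + ½mv² ⇒ v = √(2g(h₁−h₂)) = √(2·10.6·24.0) = 22.5566 m/s = 81.2 km/h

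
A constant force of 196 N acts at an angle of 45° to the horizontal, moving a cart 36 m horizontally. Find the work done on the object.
W = F·d·cosθ = (196)(36)cos(45°) = 4989 J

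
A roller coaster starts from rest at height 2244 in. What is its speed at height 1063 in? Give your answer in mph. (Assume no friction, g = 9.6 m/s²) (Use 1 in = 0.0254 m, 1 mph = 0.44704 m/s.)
Convert to SI: h₁−h₂ = 29.9974 m
mgh₁ = mgh₂ + ½mv² ⇒ v = √(2g(h₁−h₂)) = √(2·9.6·29.9974) = 23.999 m/s = 53.68 mph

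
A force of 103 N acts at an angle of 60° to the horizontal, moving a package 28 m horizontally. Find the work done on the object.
W = F·d·cosθ = (103)(28)cos(60°) = 1442 J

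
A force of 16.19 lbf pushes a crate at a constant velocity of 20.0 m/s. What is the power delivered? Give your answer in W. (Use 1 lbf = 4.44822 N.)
Convert to SI: F = 72.0167 N, v = 20.0 m/s
P = Fv = (72.0167)(20.0) = 1440 W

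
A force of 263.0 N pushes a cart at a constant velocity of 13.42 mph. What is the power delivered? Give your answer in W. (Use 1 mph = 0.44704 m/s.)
Convert to SI: F = 263.0 N, v = 5.99928 m/s
P = Fv = (263.0)(5.99928) = 1578 W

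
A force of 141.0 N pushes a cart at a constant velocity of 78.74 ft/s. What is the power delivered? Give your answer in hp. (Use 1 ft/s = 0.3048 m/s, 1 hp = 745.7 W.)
Convert to SI: F = 141.0 N, v = 24.0 m/s
P = Fv = (141.0)(24.0) = 3383.99 W = 4.538 hp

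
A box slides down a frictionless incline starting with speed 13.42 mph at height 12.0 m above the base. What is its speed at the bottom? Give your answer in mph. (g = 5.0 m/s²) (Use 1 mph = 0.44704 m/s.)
Convert to SI: v₀ = 5.99928 m/s, h = 12.0 m
½mv₀² + mgh = ½mv² ⇒ v = √(v₀² + 2gh) = √(5.99928² + 2·5.0·12.0) = 12.4896 m/s = 27.94 mph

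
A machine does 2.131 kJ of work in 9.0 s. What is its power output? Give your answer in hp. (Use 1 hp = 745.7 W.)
Convert to SI: W = 2131.0 J, t = 9.0 s
P = W/t = 2131.0/9.0 = 236.778 W = 0.3175 hp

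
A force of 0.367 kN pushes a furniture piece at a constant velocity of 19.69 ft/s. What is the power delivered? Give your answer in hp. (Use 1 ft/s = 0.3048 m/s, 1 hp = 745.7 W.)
Convert to SI: F = 367.0 N, v = 6.00151 m/s
P = Fv = (367.0)(6.00151) = 2202.55 W = 2.954 hp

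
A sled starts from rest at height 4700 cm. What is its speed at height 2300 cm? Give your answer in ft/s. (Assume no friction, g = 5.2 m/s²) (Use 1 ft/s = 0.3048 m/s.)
Convert to SI: h₁−h₂ = 24.0 m
mgh₁ = mgh₂ + ½mv² ⇒ v = √(2g(h₁−h₂)) = √(2·5.2·24.0) = 15.7987 m/s = 51.83 ft/s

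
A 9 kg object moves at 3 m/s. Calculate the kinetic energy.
KE = ½mv² = ½(9)(3)² = 40.5 J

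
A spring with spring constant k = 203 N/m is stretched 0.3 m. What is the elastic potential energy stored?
PE = ½kx² = ½(203)(0.3)² = 9.135 J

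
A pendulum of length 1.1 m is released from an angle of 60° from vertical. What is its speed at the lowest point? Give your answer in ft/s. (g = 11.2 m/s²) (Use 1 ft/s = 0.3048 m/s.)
h = L(1 − cosθ) = 1.1(1 − cos60°) = 0.55 m
v = √(2gh) = √(2·11.2·0.55) = 3.50999 m/s = 11.52 ft/s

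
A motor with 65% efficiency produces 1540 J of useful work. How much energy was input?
W_in = W_out/η = 1540/0.65 = 2369 J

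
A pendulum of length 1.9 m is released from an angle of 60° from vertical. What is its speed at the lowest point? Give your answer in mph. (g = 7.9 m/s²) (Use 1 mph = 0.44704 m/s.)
h = L(1 − cosθ) = 1.9(1 − cos60°) = 0.95 m
v = √(2gh) = √(2·7.9·0.95) = 3.874274 m/s = 8.667 mph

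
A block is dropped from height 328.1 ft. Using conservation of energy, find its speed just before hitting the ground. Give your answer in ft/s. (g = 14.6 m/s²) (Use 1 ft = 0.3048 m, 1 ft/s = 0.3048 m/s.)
Convert to SI: h = 100.005 m
mgh = ½mv² ⇒ v = √(2gh) = √(2·14.6·100.005) = 54.0383 m/s = 177.3 ft/s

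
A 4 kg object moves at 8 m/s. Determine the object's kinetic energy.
KE = ½mv² = ½(4)(8)² = 128.0 J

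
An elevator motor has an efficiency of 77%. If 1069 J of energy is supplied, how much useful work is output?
W_out = η·W_in = 0.77·1069 = 823.13 J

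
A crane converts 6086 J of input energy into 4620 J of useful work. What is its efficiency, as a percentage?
η = W_out/W_in = 4620/6086 = 75.91%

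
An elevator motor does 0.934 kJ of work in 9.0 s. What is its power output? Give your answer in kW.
Convert to SI: W = 934.0 J, t = 9.0 s
P = W/t = 934.0/9.0 = 103.778 W = 0.1038 kW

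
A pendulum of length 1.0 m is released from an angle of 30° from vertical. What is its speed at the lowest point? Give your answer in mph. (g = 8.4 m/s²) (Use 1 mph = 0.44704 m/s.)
h = L(1 − cosθ) = 1.0(1 − cos30°) = 0.133975 m
v = √(2gh) = √(2·8.4·0.133975) = 1.50026 m/s = 3.356 mph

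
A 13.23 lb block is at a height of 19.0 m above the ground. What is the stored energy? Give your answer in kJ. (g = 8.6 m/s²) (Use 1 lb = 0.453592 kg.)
Convert to SI: m = 6.00102 kg, h = 19.0 m
PE = mgh = (6.00102)(8.6)(19.0) = 980.567 J = 0.9806 kJ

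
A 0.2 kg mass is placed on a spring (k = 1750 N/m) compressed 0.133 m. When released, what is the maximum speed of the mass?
½kx² = ½mv² ⇒ v = x√(k/m) = (0.133)√(1750/0.2) = 12.44 m/s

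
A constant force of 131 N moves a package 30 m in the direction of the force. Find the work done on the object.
W = F·d = (131)(30) = 3930 J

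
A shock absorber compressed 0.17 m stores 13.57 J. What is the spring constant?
k = 2·PE/x² = 2·13.57/(0.17)² = 939.1 N/m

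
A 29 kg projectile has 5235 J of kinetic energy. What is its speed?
v = √(2·KE/m) = √(2·5235/29) = 19.0 m/s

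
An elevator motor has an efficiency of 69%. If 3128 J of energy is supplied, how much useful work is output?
W_out = η·W_in = 0.69·3128 = 2158.32 J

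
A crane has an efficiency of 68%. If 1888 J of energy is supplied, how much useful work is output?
W_out = η·W_in = 0.68·1888 = 1283.84 J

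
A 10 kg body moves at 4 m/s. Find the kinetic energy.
KE = ½mv² = ½(10)(4)² = 80.0 J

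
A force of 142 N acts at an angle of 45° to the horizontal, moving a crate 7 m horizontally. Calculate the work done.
W = F·d·cosθ = (142)(7)cos(45°) = 702.9 J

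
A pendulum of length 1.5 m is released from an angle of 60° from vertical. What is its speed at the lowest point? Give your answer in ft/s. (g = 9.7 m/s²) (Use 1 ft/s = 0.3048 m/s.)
h = L(1 − cosθ) = 1.5(1 − cos60°) = 0.75 m
v = √(2gh) = √(2·9.7·0.75) = 3.81445 m/s = 12.51 ft/s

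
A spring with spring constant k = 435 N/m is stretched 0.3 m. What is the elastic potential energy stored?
PE = ½kx² = ½(435)(0.3)² = 19.58 J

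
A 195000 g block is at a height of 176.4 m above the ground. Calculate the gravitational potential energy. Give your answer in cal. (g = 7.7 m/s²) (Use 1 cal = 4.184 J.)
Convert to SI: m = 195.0 kg, h = 176.4 m
PE = mgh = (195.0)(7.7)(176.4) = 264865 J = 63300 cal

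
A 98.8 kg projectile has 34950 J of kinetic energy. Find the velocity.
v = √(2·KE/m) = √(2·34950/98.8) = 26.6 m/s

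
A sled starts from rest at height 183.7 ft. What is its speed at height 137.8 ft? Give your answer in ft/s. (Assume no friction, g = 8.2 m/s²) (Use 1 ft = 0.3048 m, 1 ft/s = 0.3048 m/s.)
Convert to SI: h₁−h₂ = 13.9903 m
mgh₁ = mgh₂ + ½mv² ⇒ v = √(2g(h₁−h₂)) = √(2·8.2·13.9903) = 15.1473 m/s = 49.7 ft/s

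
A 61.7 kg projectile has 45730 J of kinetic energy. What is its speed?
v = √(2·KE/m) = √(2·45730/61.7) = 38.5 m/s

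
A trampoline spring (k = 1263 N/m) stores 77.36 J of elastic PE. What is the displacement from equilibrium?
x = √(2·PE/k) = √(2·77.36/1263) = 0.35 m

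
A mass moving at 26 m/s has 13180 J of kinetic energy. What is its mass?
m = 2·KE/v² = 2·13180/(26)² = 38.99 kg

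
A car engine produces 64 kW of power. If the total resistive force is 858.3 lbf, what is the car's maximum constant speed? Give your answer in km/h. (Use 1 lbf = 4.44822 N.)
Convert to SI: F = 3817.91 N
P = Fv ⇒ v = P/F = 64000 W/3817.91 N = 16.7631 m/s = 60.35 km/h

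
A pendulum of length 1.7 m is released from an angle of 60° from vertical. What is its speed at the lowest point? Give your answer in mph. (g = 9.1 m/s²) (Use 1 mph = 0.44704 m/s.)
h = L(1 − cosθ) = 1.7(1 − cos60°) = 0.85 m
v = √(2gh) = √(2·9.1·0.85) = 3.93319 m/s = 8.798 mph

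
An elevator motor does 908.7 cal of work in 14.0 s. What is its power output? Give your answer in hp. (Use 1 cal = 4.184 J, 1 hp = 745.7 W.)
Convert to SI: W = 3802.0 J, t = 14.0 s
P = W/t = 3802.0/14.0 = 271.571 W = 0.3642 hp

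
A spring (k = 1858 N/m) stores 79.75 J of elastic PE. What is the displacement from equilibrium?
x = √(2·PE/k) = √(2·79.75/1858) = 0.293 m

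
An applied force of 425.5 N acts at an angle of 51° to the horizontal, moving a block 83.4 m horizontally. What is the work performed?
W = F·d·cosθ = (425.5)(83.4)cos(51°) = 22330 J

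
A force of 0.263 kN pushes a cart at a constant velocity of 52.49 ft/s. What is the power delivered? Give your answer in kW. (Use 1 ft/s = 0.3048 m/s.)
Convert to SI: F = 263.0 N, v = 15.999 m/s
P = Fv = (263.0)(15.999) = 4207.72 W = 4.208 kW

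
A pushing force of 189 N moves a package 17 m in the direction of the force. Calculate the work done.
W = F·d = (189)(17) = 3213 J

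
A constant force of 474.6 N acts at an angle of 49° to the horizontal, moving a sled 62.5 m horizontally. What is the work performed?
W = F·d·cosθ = (474.6)(62.5)cos(49°) = 19460 J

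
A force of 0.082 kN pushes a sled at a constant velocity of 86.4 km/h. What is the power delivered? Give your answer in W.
Convert to SI: F = 82.0 N, v = 24.0 m/s
P = Fv = (82.0)(24.0) = 1968 W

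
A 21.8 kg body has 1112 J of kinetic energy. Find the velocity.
v = √(2·KE/m) = √(2·1112/21.8) = 10.1 m/s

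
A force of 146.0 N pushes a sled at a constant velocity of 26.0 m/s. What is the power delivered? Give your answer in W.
P = Fv = (146.0)(26.0) = 3796 W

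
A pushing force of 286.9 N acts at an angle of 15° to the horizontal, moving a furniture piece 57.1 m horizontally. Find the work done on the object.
W = F·d·cosθ = (286.9)(57.1)cos(15°) = 15820 J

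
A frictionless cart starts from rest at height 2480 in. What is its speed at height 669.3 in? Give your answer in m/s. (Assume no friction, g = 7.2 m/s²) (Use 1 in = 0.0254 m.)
Convert to SI: h₁−h₂ = 45.9918 m
mgh₁ = mgh₂ + ½mv² ⇒ v = √(2g(h₁−h₂)) = √(2·7.2·45.9918) = 25.73 m/s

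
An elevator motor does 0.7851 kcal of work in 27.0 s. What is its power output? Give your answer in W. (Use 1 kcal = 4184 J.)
Convert to SI: W = 3284.86 J, t = 27.0 s
P = W/t = 3284.86/27.0 = 121.7 W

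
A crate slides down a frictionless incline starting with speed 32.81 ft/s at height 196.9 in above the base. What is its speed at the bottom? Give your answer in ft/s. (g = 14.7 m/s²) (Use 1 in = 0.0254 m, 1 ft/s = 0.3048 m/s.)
Convert to SI: v₀ = 10.0005 m/s, h = 5.00126 m
½mv₀² + mgh = ½mv² ⇒ v = √(v₀² + 2gh) = √(10.0005² + 2·14.7·5.00126) = 15.7177 m/s = 51.57 ft/s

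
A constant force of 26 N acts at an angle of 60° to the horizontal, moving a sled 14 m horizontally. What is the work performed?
W = F·d·cosθ = (26)(14)cos(60°) = 182.0 J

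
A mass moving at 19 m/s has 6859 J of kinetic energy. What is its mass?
m = 2·KE/v² = 2·6859/(19)² = 38.0 kg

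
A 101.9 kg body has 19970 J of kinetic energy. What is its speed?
v = √(2·KE/m) = √(2·19970/101.9) = 19.8 m/s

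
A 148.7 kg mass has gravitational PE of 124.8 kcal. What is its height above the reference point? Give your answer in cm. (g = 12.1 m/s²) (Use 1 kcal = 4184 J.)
Convert to SI: m = 148.7 kg, PE = 522163 J
h = PE/(mg) = 522163/(148.7·12.1) = 290.208 m = 29020 cm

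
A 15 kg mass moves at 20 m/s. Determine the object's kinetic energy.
KE = ½mv² = ½(15)(20)² = 3000.0 J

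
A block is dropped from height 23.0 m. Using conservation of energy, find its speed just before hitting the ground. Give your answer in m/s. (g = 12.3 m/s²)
mgh = ½mv² ⇒ v = √(2gh) = √(2·12.3·23.0) = 23.79 m/s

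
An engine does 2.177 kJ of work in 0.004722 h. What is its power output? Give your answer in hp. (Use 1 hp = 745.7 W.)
Convert to SI: W = 2177.0 J, t = 16.9992 s
P = W/t = 2177.0/16.9992 = 128.065 W = 0.1717 hp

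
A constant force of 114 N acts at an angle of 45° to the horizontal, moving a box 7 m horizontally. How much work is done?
W = F·d·cosθ = (114)(7)cos(45°) = 564.3 J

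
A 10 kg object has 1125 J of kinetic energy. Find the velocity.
v = √(2·KE/m) = √(2·1125/10) = 15.0 m/s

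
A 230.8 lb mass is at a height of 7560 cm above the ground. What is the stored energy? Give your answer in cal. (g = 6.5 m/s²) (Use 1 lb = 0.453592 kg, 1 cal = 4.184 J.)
Convert to SI: m = 104.689 kg, h = 75.6 m
PE = mgh = (104.689)(6.5)(75.6) = 51444.2 J = 12300 cal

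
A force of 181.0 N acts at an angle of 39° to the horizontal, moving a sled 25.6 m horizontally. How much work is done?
W = F·d·cosθ = (181.0)(25.6)cos(39°) = 3601 J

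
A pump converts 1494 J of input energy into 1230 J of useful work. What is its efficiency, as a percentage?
η = W_out/W_in = 1230/1494 = 82.33%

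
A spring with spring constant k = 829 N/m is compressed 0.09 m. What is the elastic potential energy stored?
PE = ½kx² = ½(829)(0.09)² = 3.357 J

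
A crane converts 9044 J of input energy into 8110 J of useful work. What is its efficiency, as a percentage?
η = W_out/W_in = 8110/9044 = 89.67%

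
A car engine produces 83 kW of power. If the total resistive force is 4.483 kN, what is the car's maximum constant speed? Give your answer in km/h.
Convert to SI: F = 4483.0 N
P = Fv ⇒ v = P/F = 83000 W/4483.0 N = 18.5144 m/s = 66.65 km/h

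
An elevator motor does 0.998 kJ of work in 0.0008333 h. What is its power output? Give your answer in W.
Convert to SI: W = 998.0 J, t = 2.99988 s
P = W/t = 998.0/2.99988 = 332.7 W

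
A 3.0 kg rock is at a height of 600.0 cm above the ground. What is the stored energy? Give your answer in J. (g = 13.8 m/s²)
Convert to SI: m = 3.0 kg, h = 6.0 m
PE = mgh = (3.0)(13.8)(6.0) = 248.4 J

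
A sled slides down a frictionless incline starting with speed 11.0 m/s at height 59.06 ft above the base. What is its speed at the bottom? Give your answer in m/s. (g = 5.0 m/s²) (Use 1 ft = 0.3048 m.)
Convert to SI: v₀ = 11.0 m/s, h = 18.0015 m
½mv₀² + mgh = ½mv² ⇒ v = √(v₀² + 2gh) = √(11.0² + 2·5.0·18.0015) = 17.35 m/s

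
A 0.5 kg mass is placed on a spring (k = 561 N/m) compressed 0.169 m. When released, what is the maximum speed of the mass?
½kx² = ½mv² ⇒ v = x√(k/m) = (0.169)√(561/0.5) = 5.661 m/s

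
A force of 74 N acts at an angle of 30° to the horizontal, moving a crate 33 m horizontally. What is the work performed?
W = F·d·cosθ = (74)(33)cos(30°) = 2115 J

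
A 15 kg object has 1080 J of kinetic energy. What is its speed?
v = √(2·KE/m) = √(2·1080/15) = 12.0 m/s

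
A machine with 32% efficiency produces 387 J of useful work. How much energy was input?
W_in = W_out/η = 387/0.32 = 1209 J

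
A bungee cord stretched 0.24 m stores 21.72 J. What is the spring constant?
k = 2·PE/x² = 2·21.72/(0.24)² = 754.2 N/m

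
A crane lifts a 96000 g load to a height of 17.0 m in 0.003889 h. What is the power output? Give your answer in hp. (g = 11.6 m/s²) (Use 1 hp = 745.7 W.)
Convert to SI: m = 96.0 kg, h = 17.0 m, t = 14.0004 s
P = mgh/t = (96.0)(11.6)(17.0)/14.0004 = 1352.19 W = 1.813 hp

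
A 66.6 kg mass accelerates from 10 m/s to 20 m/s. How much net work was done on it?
W = ΔKE = ½m(v₂² − v₁²) = ½(66.6)(20² − 10²) = 9990.0 J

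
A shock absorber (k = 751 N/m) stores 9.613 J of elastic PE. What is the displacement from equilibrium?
x = √(2·PE/k) = √(2·9.613/751) = 0.16 m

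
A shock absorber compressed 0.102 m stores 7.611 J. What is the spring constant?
k = 2·PE/x² = 2·7.611/(0.102)² = 1463 N/m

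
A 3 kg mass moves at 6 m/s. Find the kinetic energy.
KE = ½mv² = ½(3)(6)² = 54.0 J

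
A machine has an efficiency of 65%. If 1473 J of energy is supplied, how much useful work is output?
W_out = η·W_in = 0.65·1473 = 957.45 J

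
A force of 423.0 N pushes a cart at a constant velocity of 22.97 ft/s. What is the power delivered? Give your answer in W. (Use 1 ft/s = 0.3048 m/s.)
Convert to SI: F = 423.0 N, v = 7.00126 m/s
P = Fv = (423.0)(7.00126) = 2962 W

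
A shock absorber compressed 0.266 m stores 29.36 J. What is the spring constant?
k = 2·PE/x² = 2·29.36/(0.266)² = 829.9 N/m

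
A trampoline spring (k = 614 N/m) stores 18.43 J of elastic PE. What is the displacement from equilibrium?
x = √(2·PE/k) = √(2·18.43/614) = 0.245 m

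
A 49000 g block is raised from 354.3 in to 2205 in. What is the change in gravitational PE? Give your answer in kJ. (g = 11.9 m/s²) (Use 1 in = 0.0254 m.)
Convert to SI: m = 49.0 kg, Δh = 47.0078 m
ΔPE = mgΔh = (49.0)(11.9)(47.0078) = 27410.2 J = 27.41 kJ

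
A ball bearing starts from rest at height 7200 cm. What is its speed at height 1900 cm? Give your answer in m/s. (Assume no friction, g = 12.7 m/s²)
Convert to SI: h₁−h₂ = 53.0 m
mgh₁ = mgh₂ + ½mv² ⇒ v = √(2g(h₁−h₂)) = √(2·12.7·53.0) = 36.69 m/s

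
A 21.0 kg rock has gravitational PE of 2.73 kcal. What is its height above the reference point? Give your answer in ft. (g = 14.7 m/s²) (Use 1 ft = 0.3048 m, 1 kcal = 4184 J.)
Convert to SI: m = 21.0 kg, PE = 11422.3 J
h = PE/(mg) = 11422.3/(21.0·14.7) = 37.0014 m = 121.4 ft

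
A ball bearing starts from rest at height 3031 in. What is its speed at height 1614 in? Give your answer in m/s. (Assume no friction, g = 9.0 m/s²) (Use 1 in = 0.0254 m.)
Convert to SI: h₁−h₂ = 35.9918 m
mgh₁ = mgh₂ + ½mv² ⇒ v = √(2g(h₁−h₂)) = √(2·9.0·35.9918) = 25.45 m/s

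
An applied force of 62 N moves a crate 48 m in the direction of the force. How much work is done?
W = F·d = (62)(48) = 2976 J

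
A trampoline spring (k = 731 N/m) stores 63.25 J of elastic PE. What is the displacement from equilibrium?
x = √(2·PE/k) = √(2·63.25/731) = 0.416 m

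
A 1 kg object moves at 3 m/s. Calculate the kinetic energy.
KE = ½mv² = ½(1)(3)² = 4.5 J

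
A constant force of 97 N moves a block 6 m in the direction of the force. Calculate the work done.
W = F·d = (97)(6) = 582.0 J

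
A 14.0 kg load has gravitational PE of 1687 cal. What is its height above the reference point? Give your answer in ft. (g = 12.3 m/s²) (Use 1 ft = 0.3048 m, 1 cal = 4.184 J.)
Convert to SI: m = 14.0 kg, PE = 7058.41 J
h = PE/(mg) = 7058.41/(14.0·12.3) = 40.9896 m = 134.5 ft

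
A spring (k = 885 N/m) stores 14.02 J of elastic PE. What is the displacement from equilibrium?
x = √(2·PE/k) = √(2·14.02/885) = 0.178 m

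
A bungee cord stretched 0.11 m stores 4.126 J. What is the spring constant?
k = 2·PE/x² = 2·4.126/(0.11)² = 682.0 N/m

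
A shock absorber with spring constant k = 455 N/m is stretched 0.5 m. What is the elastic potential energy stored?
PE = ½kx² = ½(455)(0.5)² = 56.88 J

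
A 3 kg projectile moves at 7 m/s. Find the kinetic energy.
KE = ½mv² = ½(3)(7)² = 73.5 J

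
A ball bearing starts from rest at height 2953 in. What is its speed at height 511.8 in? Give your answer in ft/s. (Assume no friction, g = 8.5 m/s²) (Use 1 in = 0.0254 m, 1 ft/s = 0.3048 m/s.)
Convert to SI: h₁−h₂ = 62.0065 m
mgh₁ = mgh₂ + ½mv² ⇒ v = √(2g(h₁−h₂)) = √(2·8.5·62.0065) = 32.4671 m/s = 106.5 ft/s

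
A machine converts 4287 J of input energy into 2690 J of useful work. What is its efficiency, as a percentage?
η = W_out/W_in = 2690/4287 = 62.75%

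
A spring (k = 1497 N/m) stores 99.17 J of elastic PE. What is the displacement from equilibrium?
x = √(2·PE/k) = √(2·99.17/1497) = 0.364 m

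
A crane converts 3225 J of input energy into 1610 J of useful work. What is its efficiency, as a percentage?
η = W_out/W_in = 1610/3225 = 49.92%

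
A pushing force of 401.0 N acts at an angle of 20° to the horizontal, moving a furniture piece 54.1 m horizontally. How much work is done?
W = F·d·cosθ = (401.0)(54.1)cos(20°) = 20390 J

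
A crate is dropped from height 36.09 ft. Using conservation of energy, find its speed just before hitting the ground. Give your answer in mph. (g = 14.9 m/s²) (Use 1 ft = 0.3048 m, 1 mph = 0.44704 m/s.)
Convert to SI: h = 11.0002 m
mgh = ½mv² ⇒ v = √(2gh) = √(2·14.9·11.0002) = 18.1054 m/s = 40.5 mph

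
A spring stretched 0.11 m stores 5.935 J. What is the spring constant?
k = 2·PE/x² = 2·5.935/(0.11)² = 981.0 N/m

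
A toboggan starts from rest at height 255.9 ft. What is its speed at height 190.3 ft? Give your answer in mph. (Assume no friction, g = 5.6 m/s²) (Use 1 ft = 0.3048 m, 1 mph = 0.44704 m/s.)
Convert to SI: h₁−h₂ = 19.9949 m
mgh₁ = mgh₂ + ½mv² ⇒ v = √(2g(h₁−h₂)) = √(2·5.6·19.9949) = 14.9647 m/s = 33.48 mph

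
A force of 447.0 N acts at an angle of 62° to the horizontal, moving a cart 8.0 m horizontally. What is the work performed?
W = F·d·cosθ = (447.0)(8.0)cos(62°) = 1679 J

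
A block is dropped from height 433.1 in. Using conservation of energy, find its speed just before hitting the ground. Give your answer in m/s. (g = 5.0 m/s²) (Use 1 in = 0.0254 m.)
Convert to SI: h = 11.0007 m
mgh = ½mv² ⇒ v = √(2gh) = √(2·5.0·11.0007) = 10.49 m/s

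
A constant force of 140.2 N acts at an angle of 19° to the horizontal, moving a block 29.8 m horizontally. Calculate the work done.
W = F·d·cosθ = (140.2)(29.8)cos(19°) = 3950 J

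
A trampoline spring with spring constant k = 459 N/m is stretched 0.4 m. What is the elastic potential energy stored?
PE = ½kx² = ½(459)(0.4)² = 36.72 J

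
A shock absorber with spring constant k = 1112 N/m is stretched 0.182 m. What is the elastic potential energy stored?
PE = ½kx² = ½(1112)(0.182)² = 18.42 J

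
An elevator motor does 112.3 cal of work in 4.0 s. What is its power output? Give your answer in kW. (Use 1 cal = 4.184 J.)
Convert to SI: W = 469.863 J, t = 4.0 s
P = W/t = 469.863/4.0 = 117.466 W = 0.1175 kW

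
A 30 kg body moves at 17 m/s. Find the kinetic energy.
KE = ½mv² = ½(30)(17)² = 4335.0 J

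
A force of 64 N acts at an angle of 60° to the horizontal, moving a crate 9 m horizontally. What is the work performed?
W = F·d·cosθ = (64)(9)cos(60°) = 288.0 J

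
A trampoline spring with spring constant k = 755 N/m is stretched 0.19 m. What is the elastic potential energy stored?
PE = ½kx² = ½(755)(0.19)² = 13.63 J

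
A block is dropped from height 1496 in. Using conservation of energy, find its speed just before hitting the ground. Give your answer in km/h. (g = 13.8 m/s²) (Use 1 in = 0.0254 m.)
Convert to SI: h = 37.9984 m
mgh = ½mv² ⇒ v = √(2gh) = √(2·13.8·37.9984) = 32.3845 m/s = 116.6 km/h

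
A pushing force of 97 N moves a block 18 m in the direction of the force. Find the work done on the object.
W = F·d = (97)(18) = 1746 J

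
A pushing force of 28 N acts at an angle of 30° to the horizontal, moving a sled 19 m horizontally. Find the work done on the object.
W = F·d·cosθ = (28)(19)cos(30°) = 460.7 J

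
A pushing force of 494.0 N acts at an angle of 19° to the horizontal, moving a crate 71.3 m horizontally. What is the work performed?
W = F·d·cosθ = (494.0)(71.3)cos(19°) = 33300 J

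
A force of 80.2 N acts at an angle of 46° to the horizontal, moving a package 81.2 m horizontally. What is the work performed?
W = F·d·cosθ = (80.2)(81.2)cos(46°) = 4524 J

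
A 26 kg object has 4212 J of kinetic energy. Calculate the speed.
v = √(2·KE/m) = √(2·4212/26) = 18.0 m/s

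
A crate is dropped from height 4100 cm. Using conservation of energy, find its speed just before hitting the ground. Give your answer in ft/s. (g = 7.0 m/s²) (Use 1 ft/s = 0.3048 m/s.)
Convert to SI: h = 41.0 m
mgh = ½mv² ⇒ v = √(2gh) = √(2·7.0·41.0) = 23.9583 m/s = 78.6 ft/s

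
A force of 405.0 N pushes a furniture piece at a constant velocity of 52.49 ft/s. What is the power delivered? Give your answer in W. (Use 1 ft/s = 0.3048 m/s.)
Convert to SI: F = 405.0 N, v = 15.999 m/s
P = Fv = (405.0)(15.999) = 6480 W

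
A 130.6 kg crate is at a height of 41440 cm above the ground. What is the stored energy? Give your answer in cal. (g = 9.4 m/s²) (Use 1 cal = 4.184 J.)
Convert to SI: m = 130.6 kg, h = 414.4 m
PE = mgh = (130.6)(9.4)(414.4) = 508734 J = 121600 cal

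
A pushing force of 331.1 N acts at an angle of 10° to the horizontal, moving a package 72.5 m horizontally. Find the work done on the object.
W = F·d·cosθ = (331.1)(72.5)cos(10°) = 23640 J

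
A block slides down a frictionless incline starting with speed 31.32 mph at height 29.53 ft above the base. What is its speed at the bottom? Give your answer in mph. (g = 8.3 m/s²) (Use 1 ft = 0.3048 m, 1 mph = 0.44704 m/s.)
Convert to SI: v₀ = 14.0013 m/s, h = 9.00074 m
½mv₀² + mgh = ½mv² ⇒ v = √(v₀² + 2gh) = √(14.0013² + 2·8.3·9.00074) = 18.5862 m/s = 41.58 mph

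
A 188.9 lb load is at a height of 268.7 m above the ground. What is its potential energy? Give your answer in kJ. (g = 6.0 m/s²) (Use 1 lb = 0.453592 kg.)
Convert to SI: m = 85.6835 kg, h = 268.7 m
PE = mgh = (85.6835)(6.0)(268.7) = 138139 J = 138.1 kJ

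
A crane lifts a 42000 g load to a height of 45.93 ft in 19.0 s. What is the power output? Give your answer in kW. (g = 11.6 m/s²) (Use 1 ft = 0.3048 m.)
Convert to SI: m = 42.0 kg, h = 13.9995 m, t = 19.0 s
P = mgh/t = (42.0)(11.6)(13.9995)/19.0 = 358.976 W = 0.359 kW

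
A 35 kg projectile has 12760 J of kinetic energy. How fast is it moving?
v = √(2·KE/m) = √(2·12760/35) = 27.0 m/s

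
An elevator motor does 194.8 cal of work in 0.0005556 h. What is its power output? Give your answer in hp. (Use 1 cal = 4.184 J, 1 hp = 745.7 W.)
Convert to SI: W = 815.043 J, t = 2.00016 s
P = W/t = 815.043/2.00016 = 407.489 W = 0.5465 hp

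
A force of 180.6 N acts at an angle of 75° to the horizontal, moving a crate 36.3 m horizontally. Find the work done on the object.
W = F·d·cosθ = (180.6)(36.3)cos(75°) = 1697 J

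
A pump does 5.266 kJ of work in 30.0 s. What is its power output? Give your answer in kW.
Convert to SI: W = 5266.0 J, t = 30.0 s
P = W/t = 5266.0/30.0 = 175.533 W = 0.1755 kW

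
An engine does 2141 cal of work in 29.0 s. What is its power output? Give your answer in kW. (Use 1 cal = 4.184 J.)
Convert to SI: W = 8957.94 J, t = 29.0 s
P = W/t = 8957.94/29.0 = 308.895 W = 0.3089 kW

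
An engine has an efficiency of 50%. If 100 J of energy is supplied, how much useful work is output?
W_out = η·W_in = 0.5·100 = 50.0 J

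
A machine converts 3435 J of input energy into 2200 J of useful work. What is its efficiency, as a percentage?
η = W_out/W_in = 2200/3435 = 64.05%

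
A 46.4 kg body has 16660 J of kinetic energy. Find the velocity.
v = √(2·KE/m) = √(2·16660/46.4) = 26.8 m/s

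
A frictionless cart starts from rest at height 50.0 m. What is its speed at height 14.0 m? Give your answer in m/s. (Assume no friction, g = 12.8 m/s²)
mgh₁ = mgh₂ + ½mv² ⇒ v = √(2g(h₁−h₂)) = √(2·12.8·36.0) = 30.36 m/s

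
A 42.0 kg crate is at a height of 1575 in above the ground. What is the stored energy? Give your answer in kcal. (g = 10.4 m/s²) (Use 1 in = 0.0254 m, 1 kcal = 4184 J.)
Convert to SI: m = 42.0 kg, h = 40.005 m
PE = mgh = (42.0)(10.4)(40.005) = 17474.2 J = 4.176 kcal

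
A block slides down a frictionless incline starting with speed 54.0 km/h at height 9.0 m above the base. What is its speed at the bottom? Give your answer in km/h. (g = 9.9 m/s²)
Convert to SI: v₀ = 15.0 m/s, h = 9.0 m
½mv₀² + mgh = ½mv² ⇒ v = √(v₀² + 2gh) = √(15.0² + 2·9.9·9.0) = 20.0798 m/s = 72.29 km/h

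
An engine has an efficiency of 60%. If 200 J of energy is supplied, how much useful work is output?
W_out = η·W_in = 0.6·200 = 120.0 J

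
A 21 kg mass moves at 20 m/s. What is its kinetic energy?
KE = ½mv² = ½(21)(20)² = 4200.0 J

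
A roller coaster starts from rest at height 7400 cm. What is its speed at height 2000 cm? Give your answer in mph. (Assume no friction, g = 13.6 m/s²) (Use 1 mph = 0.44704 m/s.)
Convert to SI: h₁−h₂ = 54.0 m
mgh₁ = mgh₂ + ½mv² ⇒ v = √(2g(h₁−h₂)) = √(2·13.6·54.0) = 38.3249 m/s = 85.73 mph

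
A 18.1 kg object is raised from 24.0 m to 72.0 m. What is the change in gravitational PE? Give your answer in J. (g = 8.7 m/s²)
ΔPE = mgΔh = (18.1)(8.7)(48.0) = 7559 J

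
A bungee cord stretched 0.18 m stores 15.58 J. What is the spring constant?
k = 2·PE/x² = 2·15.58/(0.18)² = 961.7 N/m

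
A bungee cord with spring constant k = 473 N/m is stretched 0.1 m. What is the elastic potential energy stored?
PE = ½kx² = ½(473)(0.1)² = 2.365 J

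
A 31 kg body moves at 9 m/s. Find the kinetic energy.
KE = ½mv² = ½(31)(9)² = 1255.5 J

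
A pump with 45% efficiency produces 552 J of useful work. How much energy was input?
W_in = W_out/η = 552/0.45 = 1227 J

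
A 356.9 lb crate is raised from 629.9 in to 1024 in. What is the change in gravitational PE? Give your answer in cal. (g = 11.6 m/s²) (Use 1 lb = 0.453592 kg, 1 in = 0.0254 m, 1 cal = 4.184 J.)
Convert to SI: m = 161.887 kg, Δh = 10.0101 m
ΔPE = mgΔh = (161.887)(11.6)(10.0101) = 18797.9 J = 4493 cal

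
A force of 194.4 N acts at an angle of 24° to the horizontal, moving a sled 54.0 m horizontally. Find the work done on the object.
W = F·d·cosθ = (194.4)(54.0)cos(24°) = 9590 J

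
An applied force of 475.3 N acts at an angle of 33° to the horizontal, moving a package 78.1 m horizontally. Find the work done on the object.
W = F·d·cosθ = (475.3)(78.1)cos(33°) = 31130 J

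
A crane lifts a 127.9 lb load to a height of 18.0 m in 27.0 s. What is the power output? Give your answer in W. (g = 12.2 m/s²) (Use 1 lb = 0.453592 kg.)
Convert to SI: m = 58.0144 kg, h = 18.0 m, t = 27.0 s
P = mgh/t = (58.0144)(12.2)(18.0)/27.0 = 471.9 W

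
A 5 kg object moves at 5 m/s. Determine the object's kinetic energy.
KE = ½mv² = ½(5)(5)² = 62.5 J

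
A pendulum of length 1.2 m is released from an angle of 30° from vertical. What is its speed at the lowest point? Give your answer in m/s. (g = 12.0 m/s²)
h = L(1 − cosθ) = 1.2(1 − cos30°) = 0.16077 m
v = √(2gh) = √(2·12.0·0.16077) = 1.964 m/s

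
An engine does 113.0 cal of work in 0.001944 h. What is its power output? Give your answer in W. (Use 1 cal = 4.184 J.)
Convert to SI: W = 472.792 J, t = 6.9984 s
P = W/t = 472.792/6.9984 = 67.56 W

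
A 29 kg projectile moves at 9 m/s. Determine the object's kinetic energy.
KE = ½mv² = ½(29)(9)² = 1174.5 J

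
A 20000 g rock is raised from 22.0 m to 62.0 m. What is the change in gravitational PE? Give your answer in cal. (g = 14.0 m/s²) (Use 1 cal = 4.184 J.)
Convert to SI: m = 20.0 kg, Δh = 40.0 m
ΔPE = mgΔh = (20.0)(14.0)(40.0) = 11200.0 J = 2677 cal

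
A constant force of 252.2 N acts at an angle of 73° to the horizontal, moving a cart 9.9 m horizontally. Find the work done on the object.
W = F·d·cosθ = (252.2)(9.9)cos(73°) = 730.0 J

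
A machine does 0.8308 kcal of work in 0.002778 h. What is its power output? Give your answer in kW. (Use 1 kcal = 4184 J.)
Convert to SI: W = 3476.07 J, t = 10.0008 s
P = W/t = 3476.07/10.0008 = 347.579 W = 0.3476 kW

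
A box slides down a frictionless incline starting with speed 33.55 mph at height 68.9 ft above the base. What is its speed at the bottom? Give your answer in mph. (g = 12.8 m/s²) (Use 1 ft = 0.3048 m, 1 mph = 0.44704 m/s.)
Convert to SI: v₀ = 14.9982 m/s, h = 21.0007 m
½mv₀² + mgh = ½mv² ⇒ v = √(v₀² + 2gh) = √(14.9982² + 2·12.8·21.0007) = 27.6146 m/s = 61.77 mph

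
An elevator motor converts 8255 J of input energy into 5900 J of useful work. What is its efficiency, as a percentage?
η = W_out/W_in = 5900/8255 = 71.47%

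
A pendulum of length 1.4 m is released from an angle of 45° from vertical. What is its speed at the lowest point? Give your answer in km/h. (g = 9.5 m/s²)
h = L(1 − cosθ) = 1.4(1 − cos45°) = 0.410051 m
v = √(2gh) = √(2·9.5·0.410051) = 2.79123 m/s = 10.05 km/h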